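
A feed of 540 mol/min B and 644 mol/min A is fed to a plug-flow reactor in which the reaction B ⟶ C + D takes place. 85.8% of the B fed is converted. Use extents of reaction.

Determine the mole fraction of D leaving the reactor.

B reacted = 0.858 × 540 = 463.3 mol/min; ν_B = −1, so ξ = 463.3/1 = 463.3 mol/min.
Outlet amounts (n = n₀ + ν ξ):
  B: 540 − 1(463.3) = 76.68
  C: 0 + 1(463.3) = 463.3
  D: 0 + 1(463.3) = 463.3
  A: 644 (inert)
Total out = 1647 mol/min; y_D = 463.3 / 1647 = 0.2813.

0.281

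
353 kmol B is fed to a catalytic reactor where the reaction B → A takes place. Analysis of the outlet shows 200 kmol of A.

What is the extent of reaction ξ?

ξ = 200 kmol

For A: n = n₀ + 1ξ → 200 = 0 + 1ξ, giving ξ = 200 kmol.
Outlet amounts (n = n₀ + ν ξ):
  B: 353 − 1(200) = 153
  A: 0 + 1(200) = 200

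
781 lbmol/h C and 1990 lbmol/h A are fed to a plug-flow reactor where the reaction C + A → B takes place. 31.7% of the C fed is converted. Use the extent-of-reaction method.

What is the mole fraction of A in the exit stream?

C reacted = 0.317 × 781 = 247.6 lbmol/h; ν_C = −1, so ξ = 247.6/1 = 247.6 lbmol/h.
Outlet amounts (n = n₀ + ν ξ):
  C: 781 − 1(247.6) = 533.4
  A: 1990 − 1(247.6) = 1742
  B: 0 + 1(247.6) = 247.6
Total out = 2523 lbmol/h; y_A = 1742 / 2523 = 0.6905.

0.69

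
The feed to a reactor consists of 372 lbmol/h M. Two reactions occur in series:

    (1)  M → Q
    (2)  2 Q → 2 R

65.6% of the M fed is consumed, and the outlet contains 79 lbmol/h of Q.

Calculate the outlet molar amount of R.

165 lbmol/h

Conversion of M: M consumed = 1ξ₁ = 0.656 × 372 → ξ₁ = 244 lbmol/h.
Q balance: n_Q = 0 + 1ξ₁ − 2ξ₂ = 79 → ξ₂ = (1·244 − 79)/2 = 82.52 lbmol/h.
Outlet amounts (n = n₀ + Σ ν·ξ):
  M: 372 − 1(244) = 128
  Q: 0 + 1(244) − 2(82.52) = 79
  R: 0 + 2(82.52) = 165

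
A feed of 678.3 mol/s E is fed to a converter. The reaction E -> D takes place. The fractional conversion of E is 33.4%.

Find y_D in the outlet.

E reacted = 0.334 × 678.3 = 226.6 mol/s; ν_E = −1, so ξ = 226.6/1 = 226.6 mol/s.
Outlet amounts (n = n₀ + ν ξ):
  E: 678.3 − 1(226.6) = 451.7
  D: 0 + 1(226.6) = 226.6
Total out = 678.3 mol/s; y_D = 226.6 / 678.3 = 0.334.

0.334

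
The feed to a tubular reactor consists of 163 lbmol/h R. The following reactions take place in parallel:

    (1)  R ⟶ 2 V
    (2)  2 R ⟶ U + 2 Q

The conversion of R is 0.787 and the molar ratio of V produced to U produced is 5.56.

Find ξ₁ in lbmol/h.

ξ₁ = 74.6 lbmol/h

Conversion of R: R consumed = 0.787 × 163 = 128.3 lbmol/h = 1ξ₁ + 2ξ₂.
Selectivity: 2ξ₁ / (1ξ₂) = 5.56 → ξ₁ = 2.78 ξ₂.
Substitute: (1·2.78 + 2) ξ₂ = 128.3 → ξ₂ = 26.84 lbmol/h, ξ₁ = 74.61 lbmol/h.
Outlet amounts (n = n₀ + Σ ν·ξ):
  R: 163 − 1(74.61) − 2(26.84) = 34.72
  V: 0 + 2(74.61) = 149.2
  U: 0 + 1(26.84) = 26.84
  Q: 0 + 2(26.84) = 53.67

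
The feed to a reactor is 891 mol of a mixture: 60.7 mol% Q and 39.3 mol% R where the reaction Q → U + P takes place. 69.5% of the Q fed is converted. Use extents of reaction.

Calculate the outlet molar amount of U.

Q reacted = 0.695 × 540.8 = 375.9 mol; ν_Q = −1, so ξ = 375.9/1 = 375.9 mol.
Outlet amounts (n = n₀ + ν ξ):
  Q: 540.8 − 1(375.9) = 165
  U: 0 + 1(375.9) = 375.9
  P: 0 + 1(375.9) = 375.9
  R: 350.2 (inert)

376 mol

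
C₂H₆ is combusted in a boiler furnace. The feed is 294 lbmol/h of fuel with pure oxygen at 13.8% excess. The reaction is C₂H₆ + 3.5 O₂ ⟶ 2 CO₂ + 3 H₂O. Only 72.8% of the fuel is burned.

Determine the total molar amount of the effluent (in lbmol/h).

1570 lbmol/h

Stoichiometric O₂ = 3.5 × 294 = 1029 lbmol/h; O₂ fed = 1029 × 1.138 = 1171 lbmol/h.
Fuel reacted = 0.728 × 294 → ξ = 214 lbmol/h.
Outlet (n = n₀ + ν ξ):
  C₂H₆: 294 − 1(214) = 79.97
  O₂: 1171 − 3.5(214) = 421.9
  CO₂: 0 + 2(214) = 428.1
  H₂O: 0 + 3(214) = 642.1
Total out = 79.97 + 421.9 + 428.1 + 642.1 = 1572 lbmol/h.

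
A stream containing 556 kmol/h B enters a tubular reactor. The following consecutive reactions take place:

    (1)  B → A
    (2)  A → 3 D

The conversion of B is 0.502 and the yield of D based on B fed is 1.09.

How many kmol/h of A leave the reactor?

Conversion of B: B consumed = 1ξ₁ = 0.502 × 556 → ξ₁ = 279.1 kmol/h.
Yield of D: 3ξ₂ / 556 = 1.09 → ξ₂ = 202 kmol/h.
Outlet amounts (n = n₀ + Σ ν·ξ):
  B: 556 − 1(279.1) = 276.9
  A: 0 + 1(279.1) − 1(202) = 77.1
  D: 0 + 3(202) = 606

77.1 kmol/h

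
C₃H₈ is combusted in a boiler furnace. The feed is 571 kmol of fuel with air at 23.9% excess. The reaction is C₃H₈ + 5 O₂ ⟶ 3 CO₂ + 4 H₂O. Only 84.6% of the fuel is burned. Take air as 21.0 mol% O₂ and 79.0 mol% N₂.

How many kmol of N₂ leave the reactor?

13300 kmol

Stoichiometric O₂ = 5 × 571 = 2855 kmol; O₂ fed = 2855 × 1.239 = 3537 kmol.
N₂ fed = 3537 × 79/21 = 13310 kmol.
Fuel reacted = 0.846 × 571 → ξ = 483.1 kmol.
Outlet (n = n₀ + ν ξ):
  C₃H₈: 571 − 1(483.1) = 87.93
  O₂: 3537 − 5(483.1) = 1122
  N₂: 13310 (inert)
  CO₂: 0 + 3(483.1) = 1449
  H₂O: 0 + 4(483.1) = 1932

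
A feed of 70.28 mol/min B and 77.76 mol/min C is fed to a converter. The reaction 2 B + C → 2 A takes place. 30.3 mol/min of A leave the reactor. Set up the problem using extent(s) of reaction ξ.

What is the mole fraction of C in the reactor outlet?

0.471

For A: n = n₀ + 2ξ → 30.3 = 0 + 2ξ, giving ξ = 15.15 mol/min.
Outlet amounts (n = n₀ + ν ξ):
  B: 70.28 − 2(15.15) = 39.98
  C: 77.76 − 1(15.15) = 62.61
  A: 0 + 2(15.15) = 30.3
Total out = 132.9 mol/min; y_C = 62.61 / 132.9 = 0.4711.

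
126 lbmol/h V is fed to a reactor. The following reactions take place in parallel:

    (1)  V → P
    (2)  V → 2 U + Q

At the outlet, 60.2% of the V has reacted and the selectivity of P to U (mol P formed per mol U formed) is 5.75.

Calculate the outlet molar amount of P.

69.8 lbmol/h

Conversion of V: V consumed = 0.602 × 126 = 75.85 lbmol/h = 1ξ₁ + 1ξ₂.
Selectivity: 1ξ₁ / (2ξ₂) = 5.75 → ξ₁ = 11.5 ξ₂.
Substitute: (1·11.5 + 1) ξ₂ = 75.85 → ξ₂ = 6.068 lbmol/h, ξ₁ = 69.78 lbmol/h.
Outlet amounts (n = n₀ + Σ ν·ξ):
  V: 126 − 1(69.78) − 1(6.068) = 50.15
  P: 0 + 1(69.78) = 69.78
  U: 0 + 2(6.068) = 12.14
  Q: 0 + 1(6.068) = 6.068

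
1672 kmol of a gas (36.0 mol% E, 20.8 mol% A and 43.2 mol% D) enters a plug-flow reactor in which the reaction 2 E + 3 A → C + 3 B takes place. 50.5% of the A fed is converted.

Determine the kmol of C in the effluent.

58.5 kmol

A reacted = 0.505 × 347.8 = 175.6 kmol; ν_A = −3, so ξ = 175.6/3 = 58.54 kmol.
Outlet amounts (n = n₀ + ν ξ):
  E: 601.9 − 2(58.54) = 484.8
  A: 347.8 − 3(58.54) = 172.1
  C: 0 + 1(58.54) = 58.54
  B: 0 + 3(58.54) = 175.6
  D: 722.3 (inert)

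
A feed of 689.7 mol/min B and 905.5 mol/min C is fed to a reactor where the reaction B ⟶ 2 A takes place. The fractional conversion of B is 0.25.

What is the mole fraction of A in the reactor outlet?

B reacted = 0.25 × 689.7 = 172.4 mol/min; ν_B = −1, so ξ = 172.4/1 = 172.4 mol/min.
Outlet amounts (n = n₀ + ν ξ):
  B: 689.7 − 1(172.4) = 517.3
  A: 0 + 2(172.4) = 344.9
  C: 905.5 (inert)
Total out = 1768 mol/min; y_A = 344.9 / 1768 = 0.1951.

0.195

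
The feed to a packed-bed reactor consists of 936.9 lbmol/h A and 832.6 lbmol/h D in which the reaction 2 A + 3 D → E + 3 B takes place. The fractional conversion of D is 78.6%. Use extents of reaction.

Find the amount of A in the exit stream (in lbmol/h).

D reacted = 0.786 × 832.6 = 654.4 lbmol/h; ν_D = −3, so ξ = 654.4/3 = 218.1 lbmol/h.
Outlet amounts (n = n₀ + ν ξ):
  A: 936.9 − 2(218.1) = 500.6
  D: 832.6 − 3(218.1) = 178.2
  E: 0 + 1(218.1) = 218.1
  B: 0 + 3(218.1) = 654.4

501 lbmol/h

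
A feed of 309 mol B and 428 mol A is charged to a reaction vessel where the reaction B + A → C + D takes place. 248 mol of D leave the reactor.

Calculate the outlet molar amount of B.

61 mol

For D: n = n₀ + 1ξ → 248 = 0 + 1ξ, giving ξ = 248 mol.
Outlet amounts (n = n₀ + ν ξ):
  B: 309 − 1(248) = 61
  A: 428 − 1(248) = 180
  C: 0 + 1(248) = 248
  D: 0 + 1(248) = 248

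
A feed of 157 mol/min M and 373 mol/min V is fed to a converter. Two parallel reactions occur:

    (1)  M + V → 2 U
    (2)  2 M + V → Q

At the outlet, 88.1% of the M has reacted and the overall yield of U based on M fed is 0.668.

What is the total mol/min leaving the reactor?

444 mol/min

Yield of U: 2ξ₁ / 157 = 0.668 → ξ₁ = 52.44 mol/min.
Conversion of M: 1ξ₁ + 2ξ₂ = 0.881 × 157 = 138.3 → ξ₂ = 42.94 mol/min.
Outlet amounts (n = n₀ + Σ ν·ξ):
  M: 157 − 1(52.44) − 2(42.94) = 18.68
  V: 373 − 1(52.44) − 1(42.94) = 277.6
  U: 0 + 2(52.44) = 104.9
  Q: 0 + 1(42.94) = 42.94
Total out = 18.68 + 277.6 + 104.9 + 42.94 = 444.1 mol/min.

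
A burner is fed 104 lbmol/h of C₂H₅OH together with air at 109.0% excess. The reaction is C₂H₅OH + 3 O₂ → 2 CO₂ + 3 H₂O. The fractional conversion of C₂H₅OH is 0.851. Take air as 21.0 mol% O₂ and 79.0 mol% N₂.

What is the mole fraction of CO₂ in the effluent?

Stoichiometric O₂ = 3 × 104 = 312 lbmol/h; O₂ fed = 312 × 2.090 = 652.1 lbmol/h.
N₂ fed = 652.1 × 79/21 = 2453 lbmol/h.
Fuel reacted = 0.851 × 104 → ξ = 88.5 lbmol/h.
Outlet (n = n₀ + ν ξ):
  C₂H₅OH: 104 − 1(88.5) = 15.5
  O₂: 652.1 − 3(88.5) = 386.6
  N₂: 2453 (inert)
  CO₂: 0 + 2(88.5) = 177
  H₂O: 0 + 3(88.5) = 265.5
Total out = 3298 lbmol/h; y_CO₂ = 177 / 3298 = 0.05368.

0.0537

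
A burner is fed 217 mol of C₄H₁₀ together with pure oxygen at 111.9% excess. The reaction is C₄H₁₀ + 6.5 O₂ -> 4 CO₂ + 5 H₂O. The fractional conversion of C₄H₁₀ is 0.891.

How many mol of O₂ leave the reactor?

Stoichiometric O₂ = 6.5 × 217 = 1410 mol; O₂ fed = 1410 × 2.119 = 2989 mol.
Fuel reacted = 0.891 × 217 → ξ = 193.3 mol.
Outlet (n = n₀ + ν ξ):
  C₄H₁₀: 217 − 1(193.3) = 23.65
  O₂: 2989 − 6.5(193.3) = 1732
  CO₂: 0 + 4(193.3) = 773.4
  H₂O: 0 + 5(193.3) = 966.7

1730 mol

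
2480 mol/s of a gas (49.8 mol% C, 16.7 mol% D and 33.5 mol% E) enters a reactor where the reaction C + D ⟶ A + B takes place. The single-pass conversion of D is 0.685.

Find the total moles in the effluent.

D reacted = 0.685 × 414.2 = 283.7 mol/s; ν_D = −1, so ξ = 283.7/1 = 283.7 mol/s.
Outlet amounts (n = n₀ + ν ξ):
  C: 1235 − 1(283.7) = 951.3
  D: 414.2 − 1(283.7) = 130.5
  A: 0 + 1(283.7) = 283.7
  B: 0 + 1(283.7) = 283.7
  E: 830.8 (inert)
Total out = 951.3 + 130.5 + 283.7 + 283.7 + 830.8 = 2480 mol/s.

2480 mol/s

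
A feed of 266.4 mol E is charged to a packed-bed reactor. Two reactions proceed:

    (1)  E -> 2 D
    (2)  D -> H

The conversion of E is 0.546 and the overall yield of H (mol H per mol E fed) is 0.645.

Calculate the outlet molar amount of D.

Conversion of E: E consumed = 1ξ₁ = 0.546 × 266.4 → ξ₁ = 145.5 mol.
Yield of H: 1ξ₂ / 266.4 = 0.645 → ξ₂ = 171.8 mol.
Outlet amounts (n = n₀ + Σ ν·ξ):
  E: 266.4 − 1(145.5) = 120.9
  D: 0 + 2(145.5) − 1(171.8) = 119.1
  H: 0 + 1(171.8) = 171.8

119 mol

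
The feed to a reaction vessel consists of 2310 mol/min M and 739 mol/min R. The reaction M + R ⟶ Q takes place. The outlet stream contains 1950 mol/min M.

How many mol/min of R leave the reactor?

379 mol/min

For M: n = n₀ − 1ξ → 1950 = 2310 − 1ξ, giving ξ = 360 mol/min.
Outlet amounts (n = n₀ + ν ξ):
  M: 2310 − 1(360) = 1950
  R: 739 − 1(360) = 379
  Q: 0 + 1(360) = 360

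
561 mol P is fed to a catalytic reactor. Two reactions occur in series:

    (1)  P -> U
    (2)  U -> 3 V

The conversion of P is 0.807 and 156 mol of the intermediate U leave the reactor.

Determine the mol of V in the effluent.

890 mol

Conversion of P: P consumed = 1ξ₁ = 0.807 × 561 → ξ₁ = 452.7 mol.
U balance: n_U = 0 + 1ξ₁ − 1ξ₂ = 156 → ξ₂ = (1·452.7 − 156)/1 = 296.7 mol.
Outlet amounts (n = n₀ + Σ ν·ξ):
  P: 561 − 1(452.7) = 108.3
  U: 0 + 1(452.7) − 1(296.7) = 156
  V: 0 + 3(296.7) = 890.2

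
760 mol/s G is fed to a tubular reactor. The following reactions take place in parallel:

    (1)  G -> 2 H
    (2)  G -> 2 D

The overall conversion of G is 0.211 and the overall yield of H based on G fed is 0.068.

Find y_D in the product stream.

0.292

Yield of H: 2ξ₁ / 760 = 0.068 → ξ₁ = 25.84 mol/s.
Conversion of G: 1ξ₁ + 1ξ₂ = 0.211 × 760 = 160.4 → ξ₂ = 134.5 mol/s.
Outlet amounts (n = n₀ + Σ ν·ξ):
  G: 760 − 1(25.84) − 1(134.5) = 599.6
  H: 0 + 2(25.84) = 51.68
  D: 0 + 2(134.5) = 269
Total out = 920.4 mol/s; y_D = 269 / 920.4 = 0.2923.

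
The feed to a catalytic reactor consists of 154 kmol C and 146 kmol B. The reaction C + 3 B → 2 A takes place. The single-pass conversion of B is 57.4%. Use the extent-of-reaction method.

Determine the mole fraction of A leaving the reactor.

0.229

B reacted = 0.574 × 146 = 83.8 kmol; ν_B = −3, so ξ = 83.8/3 = 27.93 kmol.
Outlet amounts (n = n₀ + ν ξ):
  C: 154 − 1(27.93) = 126.1
  B: 146 − 3(27.93) = 62.2
  A: 0 + 2(27.93) = 55.87
Total out = 244.1 kmol; y_A = 55.87 / 244.1 = 0.2289.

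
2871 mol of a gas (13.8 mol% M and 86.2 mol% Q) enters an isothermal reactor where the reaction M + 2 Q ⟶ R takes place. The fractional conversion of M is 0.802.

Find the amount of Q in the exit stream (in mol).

1840 mol

M reacted = 0.802 × 396.2 = 317.8 mol; ν_M = −1, so ξ = 317.8/1 = 317.8 mol.
Outlet amounts (n = n₀ + ν ξ):
  M: 396.2 − 1(317.8) = 78.45
  Q: 2475 − 2(317.8) = 1839
  R: 0 + 1(317.8) = 317.8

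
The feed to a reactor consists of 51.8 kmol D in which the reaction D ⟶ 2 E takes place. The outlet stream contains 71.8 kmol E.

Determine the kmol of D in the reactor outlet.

For E: n = n₀ + 2ξ → 71.8 = 0 + 2ξ, giving ξ = 35.9 kmol.
Outlet amounts (n = n₀ + ν ξ):
  D: 51.8 − 1(35.9) = 15.9
  E: 0 + 2(35.9) = 71.8

15.9 kmol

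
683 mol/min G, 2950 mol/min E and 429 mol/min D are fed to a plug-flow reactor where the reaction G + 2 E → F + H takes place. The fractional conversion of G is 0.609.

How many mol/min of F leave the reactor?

416 mol/min

G reacted = 0.609 × 683 = 415.9 mol/min; ν_G = −1, so ξ = 415.9/1 = 415.9 mol/min.
Outlet amounts (n = n₀ + ν ξ):
  G: 683 − 1(415.9) = 267.1
  E: 2950 − 2(415.9) = 2118
  F: 0 + 1(415.9) = 415.9
  H: 0 + 1(415.9) = 415.9
  D: 429 (inert)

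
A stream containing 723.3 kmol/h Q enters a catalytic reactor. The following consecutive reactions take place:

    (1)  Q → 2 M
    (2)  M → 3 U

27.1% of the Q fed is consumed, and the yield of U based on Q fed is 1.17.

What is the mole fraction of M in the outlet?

0.0741

Conversion of Q: Q consumed = 1ξ₁ = 0.271 × 723.3 → ξ₁ = 196 kmol/h.
Yield of U: 3ξ₂ / 723.3 = 1.17 → ξ₂ = 282.1 kmol/h.
Outlet amounts (n = n₀ + Σ ν·ξ):
  Q: 723.3 − 1(196) = 527.3
  M: 0 + 2(196) − 1(282.1) = 109.9
  U: 0 + 3(282.1) = 846.3
Total out = 1483 kmol/h; y_M = 109.9 / 1483 = 0.07411.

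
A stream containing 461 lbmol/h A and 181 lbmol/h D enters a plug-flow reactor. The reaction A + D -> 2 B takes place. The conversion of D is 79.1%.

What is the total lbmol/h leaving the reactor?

D reacted = 0.791 × 181 = 143.2 lbmol/h; ν_D = −1, so ξ = 143.2/1 = 143.2 lbmol/h.
Outlet amounts (n = n₀ + ν ξ):
  A: 461 − 1(143.2) = 317.8
  D: 181 − 1(143.2) = 37.83
  B: 0 + 2(143.2) = 286.3
Total out = 317.8 + 37.83 + 286.3 = 642 lbmol/h.

642 lbmol/h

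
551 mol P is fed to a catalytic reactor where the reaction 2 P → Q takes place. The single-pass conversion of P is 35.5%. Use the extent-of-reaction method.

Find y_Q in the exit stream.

0.216

P reacted = 0.355 × 551 = 195.6 mol; ν_P = −2, so ξ = 195.6/2 = 97.8 mol.
Outlet amounts (n = n₀ + ν ξ):
  P: 551 − 2(97.8) = 355.4
  Q: 0 + 1(97.8) = 97.8
Total out = 453.2 mol; y_Q = 97.8 / 453.2 = 0.2158.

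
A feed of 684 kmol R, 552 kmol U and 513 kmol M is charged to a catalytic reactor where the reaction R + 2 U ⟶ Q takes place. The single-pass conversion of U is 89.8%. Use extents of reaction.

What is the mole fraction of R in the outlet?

0.348

U reacted = 0.898 × 552 = 495.7 kmol; ν_U = −2, so ξ = 495.7/2 = 247.8 kmol.
Outlet amounts (n = n₀ + ν ξ):
  R: 684 − 1(247.8) = 436.2
  U: 552 − 2(247.8) = 56.3
  Q: 0 + 1(247.8) = 247.8
  M: 513 (inert)
Total out = 1253 kmol; y_R = 436.2 / 1253 = 0.348.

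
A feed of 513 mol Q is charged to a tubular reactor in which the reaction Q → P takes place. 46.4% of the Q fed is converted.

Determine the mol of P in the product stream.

238 mol

Q reacted = 0.464 × 513 = 238 mol; ν_Q = −1, so ξ = 238/1 = 238 mol.
Outlet amounts (n = n₀ + ν ξ):
  Q: 513 − 1(238) = 275
  P: 0 + 1(238) = 238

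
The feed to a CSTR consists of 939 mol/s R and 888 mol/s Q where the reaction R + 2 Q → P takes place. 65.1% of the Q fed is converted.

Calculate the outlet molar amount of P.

Q reacted = 0.651 × 888 = 578.1 mol/s; ν_Q = −2, so ξ = 578.1/2 = 289 mol/s.
Outlet amounts (n = n₀ + ν ξ):
  R: 939 − 1(289) = 650
  Q: 888 − 2(289) = 309.9
  P: 0 + 1(289) = 289

289 mol/s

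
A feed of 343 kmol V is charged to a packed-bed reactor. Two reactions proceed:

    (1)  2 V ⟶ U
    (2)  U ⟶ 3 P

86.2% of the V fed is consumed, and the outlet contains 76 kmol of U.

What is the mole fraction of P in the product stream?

Conversion of V: V consumed = 2ξ₁ = 0.862 × 343 → ξ₁ = 147.8 kmol.
U balance: n_U = 0 + 1ξ₁ − 1ξ₂ = 76 → ξ₂ = (1·147.8 − 76)/1 = 71.83 kmol.
Outlet amounts (n = n₀ + Σ ν·ξ):
  V: 343 − 2(147.8) = 47.33
  U: 0 + 1(147.8) − 1(71.83) = 76
  P: 0 + 3(71.83) = 215.5
Total out = 338.8 kmol; y_P = 215.5 / 338.8 = 0.636.

0.636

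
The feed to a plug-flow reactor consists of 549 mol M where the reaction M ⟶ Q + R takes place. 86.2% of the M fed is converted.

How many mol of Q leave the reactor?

M reacted = 0.862 × 549 = 473.2 mol; ν_M = −1, so ξ = 473.2/1 = 473.2 mol.
Outlet amounts (n = n₀ + ν ξ):
  M: 549 − 1(473.2) = 75.76
  Q: 0 + 1(473.2) = 473.2
  R: 0 + 1(473.2) = 473.2

473 mol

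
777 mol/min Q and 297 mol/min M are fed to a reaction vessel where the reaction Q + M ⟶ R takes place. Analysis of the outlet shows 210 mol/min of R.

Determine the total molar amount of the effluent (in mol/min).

864 mol/min

For R: n = n₀ + 1ξ → 210 = 0 + 1ξ, giving ξ = 210 mol/min.
Outlet amounts (n = n₀ + ν ξ):
  Q: 777 − 1(210) = 567
  M: 297 − 1(210) = 87
  R: 0 + 1(210) = 210
Total out = 567 + 87 + 210 = 864 mol/min.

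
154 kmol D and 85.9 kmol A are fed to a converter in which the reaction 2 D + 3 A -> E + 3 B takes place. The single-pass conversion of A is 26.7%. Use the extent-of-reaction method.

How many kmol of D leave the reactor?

139 kmol

A reacted = 0.267 × 85.9 = 22.94 kmol; ν_A = −3, so ξ = 22.94/3 = 7.645 kmol.
Outlet amounts (n = n₀ + ν ξ):
  D: 154 − 2(7.645) = 138.7
  A: 85.9 − 3(7.645) = 62.96
  E: 0 + 1(7.645) = 7.645
  B: 0 + 3(7.645) = 22.94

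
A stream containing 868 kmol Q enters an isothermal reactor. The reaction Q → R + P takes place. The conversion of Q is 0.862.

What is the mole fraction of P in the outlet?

Q reacted = 0.862 × 868 = 748.2 kmol; ν_Q = −1, so ξ = 748.2/1 = 748.2 kmol.
Outlet amounts (n = n₀ + ν ξ):
  Q: 868 − 1(748.2) = 119.8
  R: 0 + 1(748.2) = 748.2
  P: 0 + 1(748.2) = 748.2
Total out = 1616 kmol; y_P = 748.2 / 1616 = 0.4629.

0.463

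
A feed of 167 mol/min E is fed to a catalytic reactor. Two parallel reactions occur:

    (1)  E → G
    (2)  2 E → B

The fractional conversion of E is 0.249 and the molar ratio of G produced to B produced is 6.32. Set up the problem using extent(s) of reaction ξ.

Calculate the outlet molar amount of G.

Conversion of E: E consumed = 0.249 × 167 = 41.58 mol/min = 1ξ₁ + 2ξ₂.
Selectivity: 1ξ₁ / (1ξ₂) = 6.32 → ξ₁ = 6.32 ξ₂.
Substitute: (1·6.32 + 2) ξ₂ = 41.58 → ξ₂ = 4.998 mol/min, ξ₁ = 31.59 mol/min.
Outlet amounts (n = n₀ + Σ ν·ξ):
  E: 167 − 1(31.59) − 2(4.998) = 125.4
  G: 0 + 1(31.59) = 31.59
  B: 0 + 1(4.998) = 4.998

31.6 mol/min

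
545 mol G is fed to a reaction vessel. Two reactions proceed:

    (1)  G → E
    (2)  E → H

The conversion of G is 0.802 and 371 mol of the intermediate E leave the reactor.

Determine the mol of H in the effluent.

66.1 mol

Conversion of G: G consumed = 1ξ₁ = 0.802 × 545 → ξ₁ = 437.1 mol.
E balance: n_E = 0 + 1ξ₁ − 1ξ₂ = 371 → ξ₂ = (1·437.1 − 371)/1 = 66.09 mol.
Outlet amounts (n = n₀ + Σ ν·ξ):
  G: 545 − 1(437.1) = 107.9
  E: 0 + 1(437.1) − 1(66.09) = 371
  H: 0 + 1(66.09) = 66.09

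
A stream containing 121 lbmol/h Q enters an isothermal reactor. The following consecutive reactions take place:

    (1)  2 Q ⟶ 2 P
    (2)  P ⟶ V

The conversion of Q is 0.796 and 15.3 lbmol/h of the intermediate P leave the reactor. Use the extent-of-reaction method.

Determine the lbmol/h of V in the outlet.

81 lbmol/h

Conversion of Q: Q consumed = 2ξ₁ = 0.796 × 121 → ξ₁ = 48.16 lbmol/h.
P balance: n_P = 0 + 2ξ₁ − 1ξ₂ = 15.3 → ξ₂ = (2·48.16 − 15.3)/1 = 81.02 lbmol/h.
Outlet amounts (n = n₀ + Σ ν·ξ):
  Q: 121 − 2(48.16) = 24.68
  P: 0 + 2(48.16) − 1(81.02) = 15.3
  V: 0 + 1(81.02) = 81.02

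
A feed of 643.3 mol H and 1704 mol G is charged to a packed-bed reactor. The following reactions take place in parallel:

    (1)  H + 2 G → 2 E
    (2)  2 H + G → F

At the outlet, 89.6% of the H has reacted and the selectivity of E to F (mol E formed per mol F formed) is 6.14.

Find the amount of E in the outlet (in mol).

Conversion of H: H consumed = 0.896 × 643.3 = 576.4 mol = 1ξ₁ + 2ξ₂.
Selectivity: 2ξ₁ / (1ξ₂) = 6.14 → ξ₁ = 3.07 ξ₂.
Substitute: (1·3.07 + 2) ξ₂ = 576.4 → ξ₂ = 113.7 mol, ξ₁ = 349 mol.
Outlet amounts (n = n₀ + Σ ν·ξ):
  H: 643.3 − 1(349) − 2(113.7) = 66.9
  G: 1704 − 2(349) − 1(113.7) = 892.3
  E: 0 + 2(349) = 698
  F: 0 + 1(113.7) = 113.7

698 mol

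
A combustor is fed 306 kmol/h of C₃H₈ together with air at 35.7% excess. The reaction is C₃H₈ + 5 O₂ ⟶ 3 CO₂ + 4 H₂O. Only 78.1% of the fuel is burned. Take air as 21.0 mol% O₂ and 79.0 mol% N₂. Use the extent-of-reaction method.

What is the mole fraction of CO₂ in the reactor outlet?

0.0687

Stoichiometric O₂ = 5 × 306 = 1530 kmol/h; O₂ fed = 1530 × 1.357 = 2076 kmol/h.
N₂ fed = 2076 × 79/21 = 7811 kmol/h.
Fuel reacted = 0.781 × 306 → ξ = 239 kmol/h.
Outlet (n = n₀ + ν ξ):
  C₃H₈: 306 − 1(239) = 67.01
  O₂: 2076 − 5(239) = 881.3
  N₂: 7811 (inert)
  CO₂: 0 + 3(239) = 717
  H₂O: 0 + 4(239) = 955.9
Total out = 10430 kmol/h; y_CO₂ = 717 / 10430 = 0.06873.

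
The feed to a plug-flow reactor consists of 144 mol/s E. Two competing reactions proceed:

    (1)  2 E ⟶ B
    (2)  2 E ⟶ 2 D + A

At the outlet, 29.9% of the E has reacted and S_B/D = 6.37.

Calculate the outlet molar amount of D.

Conversion of E: E consumed = 0.299 × 144 = 43.06 mol/s = 2ξ₁ + 2ξ₂.
Selectivity: 1ξ₁ / (2ξ₂) = 6.37 → ξ₁ = 12.74 ξ₂.
Substitute: (2·12.74 + 2) ξ₂ = 43.06 → ξ₂ = 1.567 mol/s, ξ₁ = 19.96 mol/s.
Outlet amounts (n = n₀ + Σ ν·ξ):
  E: 144 − 2(19.96) − 2(1.567) = 100.9
  B: 0 + 1(19.96) = 19.96
  D: 0 + 2(1.567) = 3.134
  A: 0 + 1(1.567) = 1.567

3.13 mol/s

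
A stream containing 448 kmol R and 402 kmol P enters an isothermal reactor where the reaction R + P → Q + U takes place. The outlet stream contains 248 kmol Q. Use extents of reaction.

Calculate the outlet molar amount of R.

For Q: n = n₀ + 1ξ → 248 = 0 + 1ξ, giving ξ = 248 kmol.
Outlet amounts (n = n₀ + ν ξ):
  R: 448 − 1(248) = 200
  P: 402 − 1(248) = 154
  Q: 0 + 1(248) = 248
  U: 0 + 1(248) = 248

200 kmol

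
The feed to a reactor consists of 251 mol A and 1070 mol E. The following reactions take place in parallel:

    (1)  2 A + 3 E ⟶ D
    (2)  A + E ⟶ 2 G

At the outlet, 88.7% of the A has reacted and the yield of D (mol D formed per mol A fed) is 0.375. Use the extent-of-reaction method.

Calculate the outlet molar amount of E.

753 mol

Yield of D: 1ξ₁ / 251 = 0.375 → ξ₁ = 94.12 mol.
Conversion of A: 2ξ₁ + 1ξ₂ = 0.887 × 251 = 222.6 → ξ₂ = 34.39 mol.
Outlet amounts (n = n₀ + Σ ν·ξ):
  A: 251 − 2(94.12) − 1(34.39) = 28.36
  E: 1070 − 3(94.12) − 1(34.39) = 753.2
  D: 0 + 1(94.12) = 94.12
  G: 0 + 2(34.39) = 68.77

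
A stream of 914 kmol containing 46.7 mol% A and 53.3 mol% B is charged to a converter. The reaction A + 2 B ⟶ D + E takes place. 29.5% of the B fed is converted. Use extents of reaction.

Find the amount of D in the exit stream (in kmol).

B reacted = 0.295 × 487.2 = 143.7 kmol; ν_B = −2, so ξ = 143.7/2 = 71.86 kmol.
Outlet amounts (n = n₀ + ν ξ):
  A: 426.8 − 1(71.86) = 355
  B: 487.2 − 2(71.86) = 343.4
  D: 0 + 1(71.86) = 71.86
  E: 0 + 1(71.86) = 71.86

71.9 kmol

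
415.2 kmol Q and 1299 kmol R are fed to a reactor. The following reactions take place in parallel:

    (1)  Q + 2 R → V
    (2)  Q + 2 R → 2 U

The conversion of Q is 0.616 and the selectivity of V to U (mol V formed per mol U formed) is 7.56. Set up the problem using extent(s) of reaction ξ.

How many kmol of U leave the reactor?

31.7 kmol

Conversion of Q: Q consumed = 0.616 × 415.2 = 255.8 kmol = 1ξ₁ + 1ξ₂.
Selectivity: 1ξ₁ / (2ξ₂) = 7.56 → ξ₁ = 15.12 ξ₂.
Substitute: (1·15.12 + 1) ξ₂ = 255.8 → ξ₂ = 15.87 kmol, ξ₁ = 239.9 kmol.
Outlet amounts (n = n₀ + Σ ν·ξ):
  Q: 415.2 − 1(239.9) − 1(15.87) = 159.4
  R: 1299 − 2(239.9) − 2(15.87) = 787.5
  V: 0 + 1(239.9) = 239.9
  U: 0 + 2(15.87) = 31.73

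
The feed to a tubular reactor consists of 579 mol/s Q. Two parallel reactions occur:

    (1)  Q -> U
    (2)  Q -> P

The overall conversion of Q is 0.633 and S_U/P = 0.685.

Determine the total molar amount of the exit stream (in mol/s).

579 mol/s

Conversion of Q: Q consumed = 0.633 × 579 = 366.5 mol/s = 1ξ₁ + 1ξ₂.
Selectivity: 1ξ₁ / (1ξ₂) = 0.685 → ξ₁ = 0.685 ξ₂.
Substitute: (1·0.685 + 1) ξ₂ = 366.5 → ξ₂ = 217.5 mol/s, ξ₁ = 149 mol/s.
Outlet amounts (n = n₀ + Σ ν·ξ):
  Q: 579 − 1(149) − 1(217.5) = 212.5
  U: 0 + 1(149) = 149
  P: 0 + 1(217.5) = 217.5
Total out = 212.5 + 149 + 217.5 = 579 mol/s.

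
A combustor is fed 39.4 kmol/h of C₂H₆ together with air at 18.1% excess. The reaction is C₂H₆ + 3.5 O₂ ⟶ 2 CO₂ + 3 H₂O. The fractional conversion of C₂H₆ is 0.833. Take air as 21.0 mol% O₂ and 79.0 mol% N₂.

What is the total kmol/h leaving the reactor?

Stoichiometric O₂ = 3.5 × 39.4 = 137.9 kmol/h; O₂ fed = 137.9 × 1.181 = 162.9 kmol/h.
N₂ fed = 162.9 × 79/21 = 612.7 kmol/h.
Fuel reacted = 0.833 × 39.4 → ξ = 32.82 kmol/h.
Outlet (n = n₀ + ν ξ):
  C₂H₆: 39.4 − 1(32.82) = 6.58
  O₂: 162.9 − 3.5(32.82) = 47.99
  N₂: 612.7 (inert)
  CO₂: 0 + 2(32.82) = 65.64
  H₂O: 0 + 3(32.82) = 98.46
Total out = 6.58 + 47.99 + 612.7 + 65.64 + 98.46 = 831.3 kmol/h.

831 kmol/h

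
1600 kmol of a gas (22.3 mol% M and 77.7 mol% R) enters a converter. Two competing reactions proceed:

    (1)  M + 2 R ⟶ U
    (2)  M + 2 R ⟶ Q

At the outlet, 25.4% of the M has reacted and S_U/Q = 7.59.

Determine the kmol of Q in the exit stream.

10.6 kmol

Conversion of M: M consumed = 0.254 × 356.8 = 90.63 kmol = 1ξ₁ + 1ξ₂.
Selectivity: 1ξ₁ / (1ξ₂) = 7.59 → ξ₁ = 7.59 ξ₂.
Substitute: (1·7.59 + 1) ξ₂ = 90.63 → ξ₂ = 10.55 kmol, ξ₁ = 80.08 kmol.
Outlet amounts (n = n₀ + Σ ν·ξ):
  M: 356.8 − 1(80.08) − 1(10.55) = 266.2
  R: 1243 − 2(80.08) − 2(10.55) = 1062
  U: 0 + 1(80.08) = 80.08
  Q: 0 + 1(10.55) = 10.55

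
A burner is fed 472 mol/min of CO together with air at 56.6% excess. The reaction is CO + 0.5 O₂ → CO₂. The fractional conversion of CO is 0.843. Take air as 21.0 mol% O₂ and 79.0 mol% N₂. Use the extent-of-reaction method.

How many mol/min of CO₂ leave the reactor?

398 mol/min

Stoichiometric O₂ = 0.5 × 472 = 236 mol/min; O₂ fed = 236 × 1.566 = 369.6 mol/min.
N₂ fed = 369.6 × 79/21 = 1390 mol/min.
Fuel reacted = 0.843 × 472 → ξ = 397.9 mol/min.
Outlet (n = n₀ + ν ξ):
  CO: 472 − 1(397.9) = 74.1
  O₂: 369.6 − 0.5(397.9) = 170.6
  N₂: 1390 (inert)
  CO₂: 0 + 1(397.9) = 397.9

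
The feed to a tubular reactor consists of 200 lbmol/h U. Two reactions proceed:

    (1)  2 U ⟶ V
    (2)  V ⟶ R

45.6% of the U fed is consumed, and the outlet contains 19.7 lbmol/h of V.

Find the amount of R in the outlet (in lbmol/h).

Conversion of U: U consumed = 2ξ₁ = 0.456 × 200 → ξ₁ = 45.6 lbmol/h.
V balance: n_V = 0 + 1ξ₁ − 1ξ₂ = 19.7 → ξ₂ = (1·45.6 − 19.7)/1 = 25.9 lbmol/h.
Outlet amounts (n = n₀ + Σ ν·ξ):
  U: 200 − 2(45.6) = 108.8
  V: 0 + 1(45.6) − 1(25.9) = 19.7
  R: 0 + 1(25.9) = 25.9

25.9 lbmol/h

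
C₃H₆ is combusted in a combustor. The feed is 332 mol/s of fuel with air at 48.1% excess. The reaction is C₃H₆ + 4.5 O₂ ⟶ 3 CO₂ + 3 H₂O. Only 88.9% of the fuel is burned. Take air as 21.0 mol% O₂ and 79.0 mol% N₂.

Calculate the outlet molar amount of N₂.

8320 mol/s

Stoichiometric O₂ = 4.5 × 332 = 1494 mol/s; O₂ fed = 1494 × 1.481 = 2213 mol/s.
N₂ fed = 2213 × 79/21 = 8324 mol/s.
Fuel reacted = 0.889 × 332 → ξ = 295.1 mol/s.
Outlet (n = n₀ + ν ξ):
  C₃H₆: 332 − 1(295.1) = 36.85
  O₂: 2213 − 4.5(295.1) = 884.4
  N₂: 8324 (inert)
  CO₂: 0 + 3(295.1) = 885.4
  H₂O: 0 + 3(295.1) = 885.4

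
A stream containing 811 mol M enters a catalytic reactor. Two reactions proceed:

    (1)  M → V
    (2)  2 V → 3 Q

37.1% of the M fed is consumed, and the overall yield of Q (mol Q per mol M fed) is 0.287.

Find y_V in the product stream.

0.164

Conversion of M: M consumed = 1ξ₁ = 0.371 × 811 → ξ₁ = 300.9 mol.
Yield of Q: 3ξ₂ / 811 = 0.287 → ξ₂ = 77.59 mol.
Outlet amounts (n = n₀ + Σ ν·ξ):
  M: 811 − 1(300.9) = 510.1
  V: 0 + 1(300.9) − 2(77.59) = 145.7
  Q: 0 + 3(77.59) = 232.8
Total out = 888.6 mol; y_V = 145.7 / 888.6 = 0.164.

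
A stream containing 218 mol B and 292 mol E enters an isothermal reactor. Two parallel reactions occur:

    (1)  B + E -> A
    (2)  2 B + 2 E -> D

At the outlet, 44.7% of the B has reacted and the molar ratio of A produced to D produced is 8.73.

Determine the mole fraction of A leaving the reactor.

0.197

Conversion of B: B consumed = 0.447 × 218 = 97.45 mol = 1ξ₁ + 2ξ₂.
Selectivity: 1ξ₁ / (1ξ₂) = 8.73 → ξ₁ = 8.73 ξ₂.
Substitute: (1·8.73 + 2) ξ₂ = 97.45 → ξ₂ = 9.082 mol, ξ₁ = 79.28 mol.
Outlet amounts (n = n₀ + Σ ν·ξ):
  B: 218 − 1(79.28) − 2(9.082) = 120.6
  E: 292 − 1(79.28) − 2(9.082) = 194.6
  A: 0 + 1(79.28) = 79.28
  D: 0 + 1(9.082) = 9.082
Total out = 403.5 mol; y_A = 79.28 / 403.5 = 0.1965.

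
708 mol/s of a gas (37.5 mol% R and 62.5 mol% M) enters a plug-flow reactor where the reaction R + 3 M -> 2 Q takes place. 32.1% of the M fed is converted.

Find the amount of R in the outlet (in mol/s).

218 mol/s

M reacted = 0.321 × 442.5 = 142 mol/s; ν_M = −3, so ξ = 142/3 = 47.35 mol/s.
Outlet amounts (n = n₀ + ν ξ):
  R: 265.5 − 1(47.35) = 218.2
  M: 442.5 − 3(47.35) = 300.5
  Q: 0 + 2(47.35) = 94.69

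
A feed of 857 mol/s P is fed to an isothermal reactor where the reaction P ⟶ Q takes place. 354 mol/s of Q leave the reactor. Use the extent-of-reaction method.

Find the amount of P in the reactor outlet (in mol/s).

For Q: n = n₀ + 1ξ → 354 = 0 + 1ξ, giving ξ = 354 mol/s.
Outlet amounts (n = n₀ + ν ξ):
  P: 857 − 1(354) = 503
  Q: 0 + 1(354) = 354

503 mol/s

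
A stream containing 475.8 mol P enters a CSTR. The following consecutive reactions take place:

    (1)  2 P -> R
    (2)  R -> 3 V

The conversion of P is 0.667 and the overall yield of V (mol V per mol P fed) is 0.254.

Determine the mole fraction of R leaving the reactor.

Conversion of P: P consumed = 2ξ₁ = 0.667 × 475.8 → ξ₁ = 158.7 mol.
Yield of V: 3ξ₂ / 475.8 = 0.254 → ξ₂ = 40.28 mol.
Outlet amounts (n = n₀ + Σ ν·ξ):
  P: 475.8 − 2(158.7) = 158.4
  R: 0 + 1(158.7) − 1(40.28) = 118.4
  V: 0 + 3(40.28) = 120.9
Total out = 397.7 mol; y_R = 118.4 / 397.7 = 0.2977.

0.298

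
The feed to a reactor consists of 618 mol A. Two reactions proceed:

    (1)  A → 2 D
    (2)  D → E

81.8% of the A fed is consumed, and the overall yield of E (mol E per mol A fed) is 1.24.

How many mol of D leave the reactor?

Conversion of A: A consumed = 1ξ₁ = 0.818 × 618 → ξ₁ = 505.5 mol.
Yield of E: 1ξ₂ / 618 = 1.24 → ξ₂ = 766.3 mol.
Outlet amounts (n = n₀ + Σ ν·ξ):
  A: 618 − 1(505.5) = 112.5
  D: 0 + 2(505.5) − 1(766.3) = 244.7
  E: 0 + 1(766.3) = 766.3

245 mol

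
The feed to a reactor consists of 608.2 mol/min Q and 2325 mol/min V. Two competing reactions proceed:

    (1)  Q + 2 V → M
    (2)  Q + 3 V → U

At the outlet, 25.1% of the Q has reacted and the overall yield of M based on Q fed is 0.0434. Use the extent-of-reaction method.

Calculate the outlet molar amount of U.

126 mol/min

Yield of M: 1ξ₁ / 608.2 = 0.0434 → ξ₁ = 26.4 mol/min.
Conversion of Q: 1ξ₁ + 1ξ₂ = 0.251 × 608.2 = 152.7 → ξ₂ = 126.3 mol/min.
Outlet amounts (n = n₀ + Σ ν·ξ):
  Q: 608.2 − 1(26.4) − 1(126.3) = 455.5
  V: 2325 − 2(26.4) − 3(126.3) = 1893
  M: 0 + 1(26.4) = 26.4
  U: 0 + 1(126.3) = 126.3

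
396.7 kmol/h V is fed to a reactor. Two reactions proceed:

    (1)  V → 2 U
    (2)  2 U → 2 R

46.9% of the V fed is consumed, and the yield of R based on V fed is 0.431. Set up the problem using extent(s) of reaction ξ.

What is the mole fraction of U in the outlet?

Conversion of V: V consumed = 1ξ₁ = 0.469 × 396.7 → ξ₁ = 186.1 kmol/h.
Yield of R: 2ξ₂ / 396.7 = 0.431 → ξ₂ = 85.49 kmol/h.
Outlet amounts (n = n₀ + Σ ν·ξ):
  V: 396.7 − 1(186.1) = 210.6
  U: 0 + 2(186.1) − 2(85.49) = 201.1
  R: 0 + 2(85.49) = 171
Total out = 582.8 kmol/h; y_U = 201.1 / 582.8 = 0.3451.

0.345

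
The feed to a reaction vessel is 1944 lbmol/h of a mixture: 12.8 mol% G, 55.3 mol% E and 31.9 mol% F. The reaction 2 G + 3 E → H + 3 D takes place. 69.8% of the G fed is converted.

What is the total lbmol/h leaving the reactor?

G reacted = 0.698 × 248.8 = 173.7 lbmol/h; ν_G = −2, so ξ = 173.7/2 = 86.84 lbmol/h.
Outlet amounts (n = n₀ + ν ξ):
  G: 248.8 − 2(86.84) = 75.15
  E: 1075 − 3(86.84) = 814.5
  H: 0 + 1(86.84) = 86.84
  D: 0 + 3(86.84) = 260.5
  F: 620.1 (inert)
Total out = 75.15 + 814.5 + 86.84 + 260.5 + 620.1 = 1857 lbmol/h.

1860 lbmol/h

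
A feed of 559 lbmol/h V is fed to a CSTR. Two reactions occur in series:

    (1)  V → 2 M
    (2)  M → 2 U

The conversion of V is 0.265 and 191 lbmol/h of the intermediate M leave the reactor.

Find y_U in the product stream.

Conversion of V: V consumed = 1ξ₁ = 0.265 × 559 → ξ₁ = 148.1 lbmol/h.
M balance: n_M = 0 + 2ξ₁ − 1ξ₂ = 191 → ξ₂ = (2·148.1 − 191)/1 = 105.3 lbmol/h.
Outlet amounts (n = n₀ + Σ ν·ξ):
  V: 559 − 1(148.1) = 410.9
  M: 0 + 2(148.1) − 1(105.3) = 191
  U: 0 + 2(105.3) = 210.5
Total out = 812.4 lbmol/h; y_U = 210.5 / 812.4 = 0.2592.

0.259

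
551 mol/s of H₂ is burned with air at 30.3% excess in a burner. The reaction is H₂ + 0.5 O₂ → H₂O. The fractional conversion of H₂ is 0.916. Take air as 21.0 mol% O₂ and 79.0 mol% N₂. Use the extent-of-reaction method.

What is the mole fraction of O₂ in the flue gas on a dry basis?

0.0709

Stoichiometric O₂ = 0.5 × 551 = 275.5 mol/s; O₂ fed = 275.5 × 1.303 = 359 mol/s.
N₂ fed = 359 × 79/21 = 1350 mol/s.
Fuel reacted = 0.916 × 551 → ξ = 504.7 mol/s.
Outlet (n = n₀ + ν ξ):
  H₂: 551 − 1(504.7) = 46.28
  O₂: 359 − 0.5(504.7) = 106.6
  N₂: 1350 (inert)
  H₂O: 0 + 1(504.7) = 504.7
Dry total = 1503 mol/s; y_O₂ (dry) = 106.6 / 1503 = 0.07092.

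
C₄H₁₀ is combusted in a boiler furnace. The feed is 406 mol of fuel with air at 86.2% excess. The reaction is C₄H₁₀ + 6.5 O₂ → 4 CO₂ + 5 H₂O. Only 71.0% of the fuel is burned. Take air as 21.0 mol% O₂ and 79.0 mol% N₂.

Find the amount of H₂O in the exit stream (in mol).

Stoichiometric O₂ = 6.5 × 406 = 2639 mol; O₂ fed = 2639 × 1.862 = 4914 mol.
N₂ fed = 4914 × 79/21 = 18490 mol.
Fuel reacted = 0.71 × 406 → ξ = 288.3 mol.
Outlet (n = n₀ + ν ξ):
  C₄H₁₀: 406 − 1(288.3) = 117.7
  O₂: 4914 − 6.5(288.3) = 3040
  N₂: 18490 (inert)
  CO₂: 0 + 4(288.3) = 1153
  H₂O: 0 + 5(288.3) = 1441

1440 mol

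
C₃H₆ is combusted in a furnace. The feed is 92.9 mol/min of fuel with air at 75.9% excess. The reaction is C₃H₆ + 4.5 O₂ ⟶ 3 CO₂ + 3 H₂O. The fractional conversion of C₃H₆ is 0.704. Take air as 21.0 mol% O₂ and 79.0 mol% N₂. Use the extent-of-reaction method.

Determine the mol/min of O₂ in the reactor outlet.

Stoichiometric O₂ = 4.5 × 92.9 = 418.1 mol/min; O₂ fed = 418.1 × 1.759 = 735.3 mol/min.
N₂ fed = 735.3 × 79/21 = 2766 mol/min.
Fuel reacted = 0.704 × 92.9 → ξ = 65.4 mol/min.
Outlet (n = n₀ + ν ξ):
  C₃H₆: 92.9 − 1(65.4) = 27.5
  O₂: 735.3 − 4.5(65.4) = 441
  N₂: 2766 (inert)
  CO₂: 0 + 3(65.4) = 196.2
  H₂O: 0 + 3(65.4) = 196.2

441 mol/min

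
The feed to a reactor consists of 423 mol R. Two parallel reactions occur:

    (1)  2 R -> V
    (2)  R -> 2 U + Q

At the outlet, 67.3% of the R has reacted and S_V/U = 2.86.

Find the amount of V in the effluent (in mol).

131 mol

Conversion of R: R consumed = 0.673 × 423 = 284.7 mol = 2ξ₁ + 1ξ₂.
Selectivity: 1ξ₁ / (2ξ₂) = 2.86 → ξ₁ = 5.72 ξ₂.
Substitute: (2·5.72 + 1) ξ₂ = 284.7 → ξ₂ = 22.88 mol, ξ₁ = 130.9 mol.
Outlet amounts (n = n₀ + Σ ν·ξ):
  R: 423 − 2(130.9) − 1(22.88) = 138.3
  V: 0 + 1(130.9) = 130.9
  U: 0 + 2(22.88) = 45.77
  Q: 0 + 1(22.88) = 22.88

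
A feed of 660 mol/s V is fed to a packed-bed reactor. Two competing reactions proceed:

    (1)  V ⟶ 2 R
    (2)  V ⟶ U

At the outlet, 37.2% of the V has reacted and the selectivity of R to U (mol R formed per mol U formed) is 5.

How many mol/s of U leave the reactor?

Conversion of V: V consumed = 0.372 × 660 = 245.5 mol/s = 1ξ₁ + 1ξ₂.
Selectivity: 2ξ₁ / (1ξ₂) = 5 → ξ₁ = 2.5 ξ₂.
Substitute: (1·2.5 + 1) ξ₂ = 245.5 → ξ₂ = 70.15 mol/s, ξ₁ = 175.4 mol/s.
Outlet amounts (n = n₀ + Σ ν·ξ):
  V: 660 − 1(175.4) − 1(70.15) = 414.5
  R: 0 + 2(175.4) = 350.7
  U: 0 + 1(70.15) = 70.15

70.1 mol/s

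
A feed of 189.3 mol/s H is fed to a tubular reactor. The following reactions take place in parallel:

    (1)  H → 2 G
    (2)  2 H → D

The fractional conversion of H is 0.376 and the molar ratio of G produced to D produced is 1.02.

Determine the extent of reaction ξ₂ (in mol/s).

ξ₂ = 28.4 mol/s

Conversion of H: H consumed = 0.376 × 189.3 = 71.18 mol/s = 1ξ₁ + 2ξ₂.
Selectivity: 2ξ₁ / (1ξ₂) = 1.02 → ξ₁ = 0.51 ξ₂.
Substitute: (1·0.51 + 2) ξ₂ = 71.18 → ξ₂ = 28.36 mol/s, ξ₁ = 14.46 mol/s.
Outlet amounts (n = n₀ + Σ ν·ξ):
  H: 189.3 − 1(14.46) − 2(28.36) = 118.1
  G: 0 + 2(14.46) = 28.92
  D: 0 + 1(28.36) = 28.36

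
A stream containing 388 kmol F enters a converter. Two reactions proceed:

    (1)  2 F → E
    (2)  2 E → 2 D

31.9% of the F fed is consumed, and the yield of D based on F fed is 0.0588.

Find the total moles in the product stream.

326 kmol

Conversion of F: F consumed = 2ξ₁ = 0.319 × 388 → ξ₁ = 61.89 kmol.
Yield of D: 2ξ₂ / 388 = 0.0588 → ξ₂ = 11.41 kmol.
Outlet amounts (n = n₀ + Σ ν·ξ):
  F: 388 − 2(61.89) = 264.2
  E: 0 + 1(61.89) − 2(11.41) = 39.07
  D: 0 + 2(11.41) = 22.81
Total out = 264.2 + 39.07 + 22.81 = 326.1 kmol.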